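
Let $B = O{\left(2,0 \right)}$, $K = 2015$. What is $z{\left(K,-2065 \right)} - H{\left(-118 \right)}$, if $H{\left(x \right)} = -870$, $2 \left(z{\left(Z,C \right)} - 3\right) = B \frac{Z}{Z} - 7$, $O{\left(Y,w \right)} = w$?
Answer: $\frac{1739}{2} \approx 869.5$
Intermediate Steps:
$B = 0$
$z{\left(Z,C \right)} = - \frac{1}{2}$ ($z{\left(Z,C \right)} = 3 + \frac{0 \frac{Z}{Z} - 7}{2} = 3 + \frac{0 \cdot 1 - 7}{2} = 3 + \frac{0 - 7}{2} = 3 + \frac{1}{2} \left(-7\right) = 3 - \frac{7}{2} = - \frac{1}{2}$)
$z{\left(K,-2065 \right)} - H{\left(-118 \right)} = - \frac{1}{2} - -870 = - \frac{1}{2} + 870 = \frac{1739}{2}$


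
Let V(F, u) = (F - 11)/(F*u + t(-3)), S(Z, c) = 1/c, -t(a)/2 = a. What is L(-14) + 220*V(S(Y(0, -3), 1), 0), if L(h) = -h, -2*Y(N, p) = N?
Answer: -1058/3 ≈ -352.67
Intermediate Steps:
t(a) = -2*a
Y(N, p) = -N/2
V(F, u) = (-11 + F)/(6 + F*u) (V(F, u) = (F - 11)/(F*u - 2*(-3)) = (-11 + F)/(F*u + 6) = (-11 + F)/(6 + F*u))
L(-14) + 220*V(S(Y(0, -3), 1), 0) = -1*(-14) + 220*((-11 + 1/1)/(6 + 0/1)) = 14 + 220*((-11 + 1)/(6 + 1*0)) = 14 + 220*(-10/(6 + 0)) = 14 + 220*(-10/6) = 14 + 220*((⅙)*(-10)) = 14 + 220*(-5/3) = 14 - 1100/3 = -1058/3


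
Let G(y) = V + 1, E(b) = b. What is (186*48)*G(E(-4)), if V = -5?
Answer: -35712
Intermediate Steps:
G(y) = -4 (G(y) = -5 + 1 = -4)
(186*48)*G(E(-4)) = (186*48)*(-4) = 8928*(-4) = -35712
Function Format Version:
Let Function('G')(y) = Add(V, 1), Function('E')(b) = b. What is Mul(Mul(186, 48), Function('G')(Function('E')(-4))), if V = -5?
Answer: -35712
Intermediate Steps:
Function('G')(y) = -4 (Function('G')(y) = Add(-5, 1) = -4)
Mul(Mul(186, 48), Function('G')(Function('E')(-4))) = Mul(Mul(186, 48), -4) = Mul(8928, -4) = -35712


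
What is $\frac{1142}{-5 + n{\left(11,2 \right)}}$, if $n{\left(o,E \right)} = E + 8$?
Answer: $\frac{1142}{5} \approx 228.4$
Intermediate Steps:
$n{\left(o,E \right)} = 8 + E$
$\frac{1142}{-5 + n{\left(11,2 \right)}} = \frac{1142}{-5 + \left(8 + 2\right)} = \frac{1142}{-5 + 10} = \frac{1142}{5}$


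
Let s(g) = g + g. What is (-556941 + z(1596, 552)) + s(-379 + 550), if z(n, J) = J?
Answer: -556047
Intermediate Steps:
s(g) = 2*g
(-556941 + z(1596, 552)) + s(-379 + 550) = (-556941 + 552) + 2*(-379 + 550) = -556389 + 2*171 = -556389 + 342 = -556047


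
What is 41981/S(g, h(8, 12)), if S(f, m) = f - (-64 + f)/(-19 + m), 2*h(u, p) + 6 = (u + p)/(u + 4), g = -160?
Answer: -5331587/21664 ≈ -246.10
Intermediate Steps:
h(u, p) = -3 + (p + u)/(2*(4 + u)) (h(u, p) = -3 + ((u + p)/(u + 4))/2 = -3 + ((p + u)/(4 + u))/2 = -3 + (p + u)/(2*(4 + u)))
S(f, m) = f - (-64 + f)/(-19 + m)
41981/S(g, h(8, 12)) = 41981/(((64 - 20*(-160) - 80*(-24 + 12 - 5*8)/(4 + 8))/(-19 + (-24 + 12 - 5*8)/(2*(4 + 8))))) = 41981/(((64 + 3200 - 80*(-24 + 12 - 40)/12)/(-19 + (1/2)*(-24 + 12 - 40)/12))) = 41981/(((64 + 3200 - 80*(-52)/12)/(-19 + (1/2)*(1/12)*(-52)))) = 41981/(((64 + 3200 - 160*(-13/6))/(-19 - 13/6))) = 41981/(((64 + 3200 + 1040/3)/(-127/6))) = 41981/((-6/127*10832/3)) = 41981/(-21664/127) = 41981*(-127/21664) = -5331587/21664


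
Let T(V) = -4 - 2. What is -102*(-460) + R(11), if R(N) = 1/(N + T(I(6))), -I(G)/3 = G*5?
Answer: 234601/5 ≈ 46920.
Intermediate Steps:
I(G) = -15*G (I(G) = -3*G*5 = -15*G)
T(V) = -6
R(N) = 1/(-6 + N) (R(N) = 1/(N - 6) = 1/(-6 + N))
-102*(-460) + R(11) = -102*(-460) + 1/(-6 + 11) = 46920 + 1/5 = 46920 + ⅕ = 234601/5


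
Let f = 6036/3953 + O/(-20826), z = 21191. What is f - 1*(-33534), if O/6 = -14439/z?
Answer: 3250249963552595/96919602611 ≈ 33536.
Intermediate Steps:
O = -86634/21191 (O = 6*(-14439/21191) = -86634/21191 ≈ -4.0882)
f = 148009595321/96919602611 (f = 6036/3953 - 86634/21191/(-20826) = 6036*(1/3953) - 86634/21191*(-1/20826) = 6036/3953 + 4813/24517987 = 148009595321/96919602611 ≈ 1.5271)
f - 1*(-33534) = 148009595321/96919602611 - 1*(-33534) = 148009595321/96919602611 + 33534 = 3250249963552595/96919602611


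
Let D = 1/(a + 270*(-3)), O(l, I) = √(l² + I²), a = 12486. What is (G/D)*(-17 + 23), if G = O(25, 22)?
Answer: 70056*√1109 ≈ 2.3330e+6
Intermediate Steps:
O(l, I) = √(I² + l²)
G = √1109 (G = √(22² + 25²) = √(484 + 625) = √1109 ≈ 33.302)
D = 1/11676 (D = 1/(12486 + 270*(-3)) = 1/(12486 - 810) = 1/11676 ≈ 8.5646e-5)
(G/D)*(-17 + 23) = (√1109/(1/11676))*(-17 + 23) = (√1109*11676)*6 = (11676*√1109)*6 = 70056*√1109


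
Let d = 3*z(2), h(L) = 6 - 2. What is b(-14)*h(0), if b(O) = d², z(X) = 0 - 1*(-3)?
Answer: 324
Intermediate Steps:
z(X) = 3 (z(X) = 0 + 3 = 3)
h(L) = 4
d = 9 (d = 3*3 = 9)
b(O) = 81 (b(O) = 9² = 81)
b(-14)*h(0) = 81*4 = 324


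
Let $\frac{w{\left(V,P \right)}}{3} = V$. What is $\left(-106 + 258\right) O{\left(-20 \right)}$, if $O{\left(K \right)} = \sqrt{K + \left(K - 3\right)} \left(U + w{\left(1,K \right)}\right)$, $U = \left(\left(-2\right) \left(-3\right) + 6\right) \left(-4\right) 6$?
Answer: $- 43320 i \sqrt{43} \approx - 2.8407 \cdot 10^{5} i$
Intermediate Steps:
$U = -288$ ($U = \left(6 + 6\right) \left(-4\right) 6 = 12 \left(-4\right) 6 = \left(-48\right) 6 = -288$)
$w{\left(V,P \right)} = 3 V$
$O{\left(K \right)} = - 285 \sqrt{-3 + 2 K}$ ($O{\left(K \right)} = \sqrt{K + \left(K - 3\right)} \left(-288 + 3 \cdot 1\right) = \sqrt{K + \left(-3 + K\right)} \left(-288 + 3\right) = \sqrt{-3 + 2 K} \left(-285\right) = - 285 \sqrt{-3 + 2 K}$)
$\left(-106 + 258\right) O{\left(-20 \right)} = \left(-106 + 258\right) \left(- 285 \sqrt{-3 + 2 \left(-20\right)}\right) = 152 \left(- 285 \sqrt{-3 - 40}\right) = 152 \left(- 285 \sqrt{-43}\right) = 152 \left(- 285 i \sqrt{43}\right) = - 43320 i \sqrt{43}$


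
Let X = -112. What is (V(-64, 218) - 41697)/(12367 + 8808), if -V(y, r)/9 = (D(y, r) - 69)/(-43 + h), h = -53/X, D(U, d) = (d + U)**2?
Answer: -34953327/20171305 ≈ -1.7328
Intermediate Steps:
D(U, d) = (U + d)**2
h = 53/112 (h = -53/(-112) = -53*(-1/112) = 53/112 ≈ 0.47321)
V(y, r) = -69552/4763 + 1008*(r + y)**2/4763 (V(y, r) = -9*((y + r)**2 - 69)/(-43 + 53/112) = -9*((r + y)**2 - 69)/(-4763/112) = -9*(-69 + (r + y)**2)*(-112)/4763 = -9*(7728/4763 - 112*(r + y)**2/4763) = -69552/4763 + 1008*(r + y)**2/4763)
(V(-64, 218) - 41697)/(12367 + 8808) = ((-69552/4763 + 1008*(218 - 64)**2/4763) - 41697)/(12367 + 8808) = ((-69552/4763 + (1008/4763)*154**2) - 41697)/21175 = ((-69552/4763 + (1008/4763)*23716) - 41697)*(1/21175) = ((-69552/4763 + 2173248/433) - 41697)*(1/21175) = (23836176/4763 - 41697)*(1/21175) = -174766635/4763*1/21175 = -34953327/20171305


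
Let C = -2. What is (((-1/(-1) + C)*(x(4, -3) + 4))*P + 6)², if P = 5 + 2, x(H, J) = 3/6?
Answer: 2601/4 ≈ 650.25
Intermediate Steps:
x(H, J) = ½ (x(H, J) = 3*(⅙) = ½)
P = 7
(((-1/(-1) + C)*(x(4, -3) + 4))*P + 6)² = (((-1/(-1) - 2)*(½ + 4))*7 + 6)² = (((-1*(-1) - 2)*(9/2))*7 + 6)² = (((1 - 2)*(9/2))*7 + 6)² = (-1*9/2*7 + 6)² = (-9/2*7 + 6)² = (-63/2 + 6)² = (-51/2)² = 2601/4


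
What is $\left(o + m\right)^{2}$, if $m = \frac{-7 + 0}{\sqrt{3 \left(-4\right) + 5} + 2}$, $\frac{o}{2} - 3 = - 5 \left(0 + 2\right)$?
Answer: $\frac{27881}{121} - \frac{2352 i \sqrt{7}}{121} \approx 230.42 - 51.428 i$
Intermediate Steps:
$o = -14$ ($o = 6 + 2 \left(- 5 \left(0 + 2\right)\right) = 6 + 2 \left(\left(-5\right) 2\right) = 6 + 2 \left(-10\right) = 6 - 20 = -14$)
$m = - \frac{7}{2 + i \sqrt{7}}$ ($m = - \frac{7}{\sqrt{-12 + 5} + 2} = - \frac{7}{\sqrt{-7} + 2} = - \frac{7}{i \sqrt{7} + 2} = - \frac{7}{2 + i \sqrt{7}} \approx -1.2727 + 1.6837 i$)
$\left(o + m\right)^{2} = \left(-14 - \left(\frac{14}{11} - \frac{7 i \sqrt{7}}{11}\right)\right)^{2} = \left(- \frac{168}{11} + \frac{7 i \sqrt{7}}{11}\right)^{2}$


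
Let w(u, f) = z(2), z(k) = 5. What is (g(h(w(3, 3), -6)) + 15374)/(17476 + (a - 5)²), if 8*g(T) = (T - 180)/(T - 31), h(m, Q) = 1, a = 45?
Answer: 3689939/4578240 ≈ 0.80597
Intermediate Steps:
w(u, f) = 5
g(T) = (-180 + T)/(8*(-31 + T)) (g(T) = ((T - 180)/(T - 31))/8 = ((-180 + T)/(-31 + T))/8 = (-180 + T)/(8*(-31 + T)))
(g(h(w(3, 3), -6)) + 15374)/(17476 + (a - 5)²) = ((-180 + 1)/(8*(-31 + 1)) + 15374)/(17476 + (45 - 5)²) = ((⅛)*(-179)/(-30) + 15374)/(17476 + 40²) = ((⅛)*(-1/30)*(-179) + 15374)/(17476 + 1600) = (179/240 + 15374)/19076 = (3689939/240)*(1/19076) = 3689939/4578240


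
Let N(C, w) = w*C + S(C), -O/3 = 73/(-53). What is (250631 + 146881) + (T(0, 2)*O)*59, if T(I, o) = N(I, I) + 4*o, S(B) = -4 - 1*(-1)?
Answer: 21132741/53 ≈ 3.9873e+5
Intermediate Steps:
S(B) = -3 (S(B) = -4 + 1 = -3)
O = 219/53 (O = -219/(-53) = -219*(-1)/53 = -3*(-73/53) = 219/53 ≈ 4.1321)
N(C, w) = -3 + C*w (N(C, w) = w*C - 3 = C*w - 3 = -3 + C*w)
T(I, o) = -3 + I**2 + 4*o (T(I, o) = (-3 + I*I) + 4*o = (-3 + I**2) + 4*o = -3 + I**2 + 4*o)
(250631 + 146881) + (T(0, 2)*O)*59 = (250631 + 146881) + ((-3 + 0**2 + 4*2)*(219/53))*59 = 397512 + ((-3 + 0 + 8)*(219/53))*59 = 397512 + (5*(219/53))*59 = 397512 + (1095/53)*59 = 397512 + 64605/53 = 21132741/53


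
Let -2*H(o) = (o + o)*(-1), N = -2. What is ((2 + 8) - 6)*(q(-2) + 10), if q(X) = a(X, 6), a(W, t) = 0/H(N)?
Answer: 40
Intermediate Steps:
H(o) = o (H(o) = -(o + o)*(-1)/2 = -2*o*(-1)/2 = -(-1)*o = o)
a(W, t) = 0 (a(W, t) = 0/(-2) = 0*(-½) = 0)
q(X) = 0
((2 + 8) - 6)*(q(-2) + 10) = ((2 + 8) - 6)*(0 + 10) = (10 - 6)*10 = 4*10 = 40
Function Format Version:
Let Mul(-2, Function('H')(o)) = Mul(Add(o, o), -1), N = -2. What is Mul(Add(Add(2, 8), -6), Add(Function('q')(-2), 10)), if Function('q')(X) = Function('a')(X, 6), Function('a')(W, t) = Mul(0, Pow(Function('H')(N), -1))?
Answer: 40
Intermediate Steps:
Function('H')(o) = o (Function('H')(o) = Mul(Rational(-1, 2), Mul(Add(o, o), -1)) = Mul(Rational(-1, 2), Mul(Mul(2, o), -1)) = Mul(Rational(-1, 2), Mul(-2, o)) = o)
Function('a')(W, t) = 0 (Function('a')(W, t) = Mul(0, Pow(-2, -1)) = Mul(0, Rational(-1, 2)) = 0)
Function('q')(X) = 0
Mul(Add(Add(2, 8), -6), Add(Function('q')(-2), 10)) = Mul(Add(Add(2, 8), -6), Add(0, 10)) = Mul(Add(10, -6), 10) = Mul(4, 10) = 40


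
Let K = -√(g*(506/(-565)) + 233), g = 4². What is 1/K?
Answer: -√69805185/123549 ≈ -0.067625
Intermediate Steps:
g = 16
K = -√69805185/565 (K = -√(16*(506/(-565)) + 233) = -√(16*(506*(-1/565)) + 233) = -√(16*(-506/565) + 233) = -√(-8096/565 + 233) = -√(123549/565) = -√69805185/565 ≈ -14.788)
1/K = 1/(-√69805185/565) = -√69805185/123549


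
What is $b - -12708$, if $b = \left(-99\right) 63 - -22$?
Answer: $6493$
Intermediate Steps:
$b = -6215$ ($b = -6237 + \left(-1 + 23\right) = -6237 + 22 = -6215$)
$b - -12708 = -6215 - -12708 = -6215 + 12708 = 6493$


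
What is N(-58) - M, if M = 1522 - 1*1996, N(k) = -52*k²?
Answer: -174454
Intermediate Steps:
M = -474 (M = 1522 - 1996 = -474)
N(-58) - M = -52*(-58)² - 1*(-474) = -52*3364 + 474 = -174928 + 474 = -174454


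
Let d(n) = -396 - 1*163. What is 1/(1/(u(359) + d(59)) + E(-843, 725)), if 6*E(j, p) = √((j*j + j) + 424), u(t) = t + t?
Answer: -106/332506011 + 2809*√710230/332506011 ≈ 0.0071192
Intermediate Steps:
d(n) = -559 (d(n) = -396 - 163 = -559)
u(t) = 2*t
E(j, p) = √(424 + j + j²)/6 (E(j, p) = √((j*j + j) + 424)/6 = √((j² + j) + 424)/6 = √((j + j²) + 424)/6 = √(424 + j + j²)/6)
1/(1/(u(359) + d(59)) + E(-843, 725)) = 1/(1/(2*359 - 559) + √(424 - 843 + (-843)²)/6) = 1/(1/(718 - 559) + √(424 - 843 + 710649)/6) = 1/(1/159 + √710230/6)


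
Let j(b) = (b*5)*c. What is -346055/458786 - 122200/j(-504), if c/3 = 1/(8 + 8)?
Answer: 22360055285/86710554 ≈ 257.87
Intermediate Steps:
c = 3/16 (c = 3/(8 + 8) = 3/16 ≈ 0.18750)
j(b) = 15*b/16 (j(b) = (b*5)*(3/16) = (5*b)*(3/16) = 15*b/16)
-346055/458786 - 122200/j(-504) = -346055/458786 - 122200/((15/16)*(-504)) = -346055*1/458786 - 122200/(-945/2) = -346055/458786 - 122200*(-2/945) = -346055/458786 + 48880/189 = 22360055285/86710554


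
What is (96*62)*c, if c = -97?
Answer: -577344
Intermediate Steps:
(96*62)*c = (96*62)*(-97) = 5952*(-97) = -577344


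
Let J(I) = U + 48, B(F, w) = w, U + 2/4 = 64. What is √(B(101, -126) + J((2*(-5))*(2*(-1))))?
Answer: I*√58/2 ≈ 3.8079*I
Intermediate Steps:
U = 127/2 (U = -½ + 64 = 127/2 ≈ 63.500)
J(I) = 223/2 (J(I) = 127/2 + 48 = 223/2)
√(B(101, -126) + J((2*(-5))*(2*(-1)))) = √(-126 + 223/2) = √(-29/2) = I*√58/2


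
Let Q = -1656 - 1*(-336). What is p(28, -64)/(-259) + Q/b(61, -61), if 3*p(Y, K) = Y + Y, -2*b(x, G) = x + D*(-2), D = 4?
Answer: 292616/5883 ≈ 49.739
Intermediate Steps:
b(x, G) = 4 - x/2 (b(x, G) = -(x + 4*(-2))/2 = -(x - 8)/2 = -(-8 + x)/2 = 4 - x/2)
p(Y, K) = 2*Y/3 (p(Y, K) = (Y + Y)/3 = (2*Y)/3 = 2*Y/3)
Q = -1320 (Q = -1656 + 336 = -1320)
p(28, -64)/(-259) + Q/b(61, -61) = ((⅔)*28)/(-259) - 1320/(4 - ½*61) = (56/3)*(-1/259) - 1320/(4 - 61/2) = -8/111 - 1320/(-53/2) = -8/111 - 1320*(-2/53) = -8/111 + 2640/53 = 292616/5883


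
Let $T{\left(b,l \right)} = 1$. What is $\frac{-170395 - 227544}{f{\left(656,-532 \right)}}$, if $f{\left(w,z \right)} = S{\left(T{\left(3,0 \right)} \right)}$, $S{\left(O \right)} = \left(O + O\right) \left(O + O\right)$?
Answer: $- \frac{397939}{4} \approx -99485.0$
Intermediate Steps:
$S{\left(O \right)} = 4 O^{2}$ ($S{\left(O \right)} = 2 O 2 O = 4 O^{2}$)
$f{\left(w,z \right)} = 4$ ($f{\left(w,z \right)} = 4 \cdot 1^{2} = 4 \cdot 1 = 4$)
$\frac{-170395 - 227544}{f{\left(656,-532 \right)}} = \frac{-170395 - 227544}{4} = \left(-397939\right) \frac{1}{4} = - \frac{397939}{4}$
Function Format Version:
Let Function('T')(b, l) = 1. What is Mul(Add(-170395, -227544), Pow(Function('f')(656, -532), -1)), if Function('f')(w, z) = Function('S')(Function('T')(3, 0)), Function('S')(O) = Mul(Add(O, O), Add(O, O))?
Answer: Rational(-397939, 4) ≈ -99485.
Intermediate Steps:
Function('S')(O) = Mul(4, Pow(O, 2)) (Function('S')(O) = Mul(Mul(2, O), Mul(2, O)) = Mul(4, Pow(O, 2)))
Function('f')(w, z) = 4 (Function('f')(w, z) = Mul(4, Pow(1, 2)) = Mul(4, 1) = 4)
Mul(Add(-170395, -227544), Pow(Function('f')(656, -532), -1)) = Mul(Add(-170395, -227544), Pow(4, -1)) = Mul(-397939, Rational(1, 4)) = Rational(-397939, 4)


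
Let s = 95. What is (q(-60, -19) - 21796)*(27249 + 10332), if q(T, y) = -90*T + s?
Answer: -612607881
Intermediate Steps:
q(T, y) = 95 - 90*T (q(T, y) = -90*T + 95 = 95 - 90*T)
(q(-60, -19) - 21796)*(27249 + 10332) = ((95 - 90*(-60)) - 21796)*(27249 + 10332) = ((95 + 5400) - 21796)*37581 = (5495 - 21796)*37581 = -16301*37581 = -612607881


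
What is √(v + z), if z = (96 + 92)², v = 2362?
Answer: √37706 ≈ 194.18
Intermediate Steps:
z = 35344 (z = 188² = 35344)
√(v + z) = √(2362 + 35344) = √37706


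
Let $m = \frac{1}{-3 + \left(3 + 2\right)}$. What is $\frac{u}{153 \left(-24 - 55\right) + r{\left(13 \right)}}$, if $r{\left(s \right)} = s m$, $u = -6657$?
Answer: $\frac{13314}{24161} \approx 0.55105$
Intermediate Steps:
$m = \frac{1}{2}$ ($m = \frac{1}{-3 + 5} = \frac{1}{2} \approx 0.5$)
$r{\left(s \right)} = \frac{s}{2}$ ($r{\left(s \right)} = s \frac{1}{2} = \frac{s}{2}$)
$\frac{u}{153 \left(-24 - 55\right) + r{\left(13 \right)}} = - \frac{6657}{153 \left(-24 - 55\right) + \frac{1}{2} \cdot 13} = - \frac{6657}{153 \left(-24 - 55\right) + \frac{13}{2}} = - \frac{6657}{153 \left(-79\right) + \frac{13}{2}} = - \frac{6657}{-12087 + \frac{13}{2}} = - \frac{6657}{- \frac{24161}{2}} = \left(-6657\right) \left(- \frac{2}{24161}\right) = \frac{13314}{24161}$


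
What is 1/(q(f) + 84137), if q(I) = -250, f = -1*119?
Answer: 1/83887 ≈ 1.1921e-5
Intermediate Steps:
f = -119
1/(q(f) + 84137) = 1/(-250 + 84137) = 1/83887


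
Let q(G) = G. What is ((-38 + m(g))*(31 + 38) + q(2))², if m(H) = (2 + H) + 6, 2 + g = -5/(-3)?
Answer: 4372281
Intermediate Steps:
g = -⅓ (g = -2 - 5/(-3) = -2 - 5*(-⅓) = -2 + 5/3 = -⅓ ≈ -0.33333)
m(H) = 8 + H
((-38 + m(g))*(31 + 38) + q(2))² = ((-38 + (8 - ⅓))*(31 + 38) + 2)² = ((-38 + 23/3)*69 + 2)² = (-91/3*69 + 2)² = (-2093 + 2)² = (-2091)² = 4372281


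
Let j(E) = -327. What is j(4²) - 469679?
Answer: -470006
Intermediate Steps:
j(4²) - 469679 = -327 - 469679 = -470006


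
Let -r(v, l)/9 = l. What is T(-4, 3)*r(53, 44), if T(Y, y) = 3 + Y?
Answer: 396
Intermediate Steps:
r(v, l) = -9*l
T(-4, 3)*r(53, 44) = (3 - 4)*(-9*44) = -1*(-396) = 396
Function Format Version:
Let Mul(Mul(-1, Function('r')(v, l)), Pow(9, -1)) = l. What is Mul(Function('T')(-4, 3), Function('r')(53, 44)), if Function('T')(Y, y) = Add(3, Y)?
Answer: 396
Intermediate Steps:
Function('r')(v, l) = Mul(-9, l)
Mul(Function('T')(-4, 3), Function('r')(53, 44)) = Mul(Add(3, -4), Mul(-9, 44)) = Mul(-1, -396) = 396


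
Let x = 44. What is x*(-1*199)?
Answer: -8756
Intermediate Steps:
x*(-1*199) = 44*(-1*199) = 44*(-199) = -8756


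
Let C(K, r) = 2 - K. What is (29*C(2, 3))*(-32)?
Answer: 0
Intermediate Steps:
(29*C(2, 3))*(-32) = (29*(2 - 1*2))*(-32) = (29*(2 - 2))*(-32) = (29*0)*(-32) = 0*(-32) = 0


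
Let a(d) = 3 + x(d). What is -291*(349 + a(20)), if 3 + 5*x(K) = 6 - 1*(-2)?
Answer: -102723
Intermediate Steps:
x(K) = 1 (x(K) = -⅗ + (6 - 1*(-2))/5 = -⅗ + (6 + 2)/5 = -⅗ + (⅕)*8 = -⅗ + 8/5 = 1)
a(d) = 4 (a(d) = 3 + 1 = 4)
-291*(349 + a(20)) = -291*(349 + 4) = -291*353 = -102723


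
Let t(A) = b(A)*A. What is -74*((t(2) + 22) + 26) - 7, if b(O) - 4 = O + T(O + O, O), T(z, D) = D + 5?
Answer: -5483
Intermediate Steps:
T(z, D) = 5 + D
b(O) = 9 + 2*O (b(O) = 4 + (O + (5 + O)) = 4 + (5 + 2*O) = 9 + 2*O)
t(A) = A*(9 + 2*A) (t(A) = (9 + 2*A)*A = A*(9 + 2*A))
-74*((t(2) + 22) + 26) - 7 = -74*((2*(9 + 2*2) + 22) + 26) - 7 = -74*((2*(9 + 4) + 22) + 26) - 7 = -74*((2*13 + 22) + 26) - 7 = -74*((26 + 22) + 26) - 7 = -74*(48 + 26) - 7 = -74*74 - 7 = -5476 - 7 = -5483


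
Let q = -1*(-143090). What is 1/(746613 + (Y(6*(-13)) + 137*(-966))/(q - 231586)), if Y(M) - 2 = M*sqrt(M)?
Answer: 730892848844056/545695195556624490137 - 862836*I*sqrt(78)/545695195556624490137 ≈ 1.3394e-6 - 1.3964e-14*I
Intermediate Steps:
Y(M) = 2 + M**(3/2) (Y(M) = 2 + M*sqrt(M) = 2 + M**(3/2))
q = 143090
1/(746613 + (Y(6*(-13)) + 137*(-966))/(q - 231586)) = 1/(746613 + ((2 + (6*(-13))**(3/2)) + 137*(-966))/(143090 - 231586)) = 1/(746613 + ((2 + (-78)**(3/2)) - 132342)/(-88496)) = 1/(746613 + ((2 - 78*I*sqrt(78)) - 132342)*(-1/88496)) = 1/(746613 + (-132340 - 78*I*sqrt(78))*(-1/88496)) = 1/(746613 + (33085/22124 + 39*I*sqrt(78)/44248)) = 1/(16518099097/22124 + 39*I*sqrt(78)/44248)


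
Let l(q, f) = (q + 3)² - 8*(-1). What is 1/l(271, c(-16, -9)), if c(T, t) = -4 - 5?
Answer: 1/75084 ≈ 1.3318e-5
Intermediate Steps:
c(T, t) = -9
l(q, f) = 8 + (3 + q)² (l(q, f) = (3 + q)² + 8 = 8 + (3 + q)²)
1/l(271, c(-16, -9)) = 1/(8 + (3 + 271)²) = 1/(8 + 274²) = 1/(8 + 75076) = 1/75084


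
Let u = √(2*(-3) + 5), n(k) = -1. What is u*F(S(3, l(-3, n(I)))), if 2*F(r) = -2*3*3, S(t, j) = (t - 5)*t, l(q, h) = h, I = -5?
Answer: -9*I ≈ -9.0*I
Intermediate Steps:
S(t, j) = t*(-5 + t) (S(t, j) = (-5 + t)*t = t*(-5 + t))
u = I (u = √(-6 + 5) = √(-1) = I ≈ 1.0*I)
F(r) = -9 (F(r) = (-2*3*3)/2 = (-6*3)/2 = (½)*(-18) = -9)
u*F(S(3, l(-3, n(I)))) = I*(-9) = -9*I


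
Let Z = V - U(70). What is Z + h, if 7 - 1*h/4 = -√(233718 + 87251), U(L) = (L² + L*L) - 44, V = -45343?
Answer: -55071 + 4*√320969 ≈ -52805.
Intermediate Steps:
U(L) = -44 + 2*L² (U(L) = (L² + L²) - 44 = 2*L² - 44 = -44 + 2*L²)
Z = -55099 (Z = -45343 - (-44 + 2*70²) = -45343 - (-44 + 2*4900) = -45343 - (-44 + 9800) = -45343 - 1*9756 = -45343 - 9756 = -55099)
h = 28 + 4*√320969 (h = 28 - (-4)*√(233718 + 87251) = 28 - (-4)*√320969 = 28 + 4*√320969 ≈ 2294.2)
Z + h = -55099 + (28 + 4*√320969) = -55071 + 4*√320969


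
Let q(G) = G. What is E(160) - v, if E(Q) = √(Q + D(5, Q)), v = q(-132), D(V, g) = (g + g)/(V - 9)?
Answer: 132 + 4*√5 ≈ 140.94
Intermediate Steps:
D(V, g) = 2*g/(-9 + V) (D(V, g) = (2*g)/(-9 + V) = 2*g/(-9 + V))
v = -132
E(Q) = √2*√Q/2 (E(Q) = √(Q + 2*Q/(-9 + 5)) = √(Q + 2*Q/(-4)) = √(Q + 2*Q*(-¼)) = √(Q - Q/2) = √(Q/2) = √2*√Q/2)
E(160) - v = √2*√160/2 - 1*(-132) = √2*(4*√10)/2 + 132 = 4*√5 + 132 = 132 + 4*√5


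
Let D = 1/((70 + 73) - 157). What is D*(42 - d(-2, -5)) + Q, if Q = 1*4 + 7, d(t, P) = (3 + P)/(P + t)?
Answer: 393/49 ≈ 8.0204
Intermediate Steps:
d(t, P) = (3 + P)/(P + t)
D = -1/14 (D = 1/(143 - 157) = 1/(-14) = -1/14 ≈ -0.071429)
Q = 11 (Q = 4 + 7 = 11)
D*(42 - d(-2, -5)) + Q = -(42 - (3 - 5)/(-5 - 2))/14 + 11 = -(42 - (-2)/(-7))/14 + 11 = -(42 - (-1)*(-2)/7)/14 + 11 = -(42 - 1*2/7)/14 + 11 = -(42 - 2/7)/14 + 11 = -1/14*292/7 + 11 = -146/49 + 11 = 393/49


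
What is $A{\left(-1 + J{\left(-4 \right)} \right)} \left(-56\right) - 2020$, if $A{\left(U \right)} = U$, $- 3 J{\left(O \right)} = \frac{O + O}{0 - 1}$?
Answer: $- \frac{5444}{3} \approx -1814.7$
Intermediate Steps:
$J{\left(O \right)} = \frac{2 O}{3}$ ($J{\left(O \right)} = - \frac{\left(O + O\right) \frac{1}{0 - 1}}{3} = - \frac{2 O \frac{1}{-1}}{3} = - \frac{2 O \left(-1\right)}{3} = - \frac{\left(-2\right) O}{3} = \frac{2 O}{3}$)
$A{\left(-1 + J{\left(-4 \right)} \right)} \left(-56\right) - 2020 = \left(-1 + \frac{2}{3} \left(-4\right)\right) \left(-56\right) - 2020 = \left(-1 - \frac{8}{3}\right) \left(-56\right) - 2020 = \left(- \frac{11}{3}\right) \left(-56\right) - 2020 = \frac{616}{3} - 2020 = - \frac{5444}{3}$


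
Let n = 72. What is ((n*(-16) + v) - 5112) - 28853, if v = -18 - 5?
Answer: -35140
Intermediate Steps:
v = -23
((n*(-16) + v) - 5112) - 28853 = ((72*(-16) - 23) - 5112) - 28853 = ((-1152 - 23) - 5112) - 28853 = (-1175 - 5112) - 28853 = -6287 - 28853 = -35140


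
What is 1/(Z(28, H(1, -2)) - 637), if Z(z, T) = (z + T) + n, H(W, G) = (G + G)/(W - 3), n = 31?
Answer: -1/576 ≈ -0.0017361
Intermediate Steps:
H(W, G) = 2*G/(-3 + W) (H(W, G) = (2*G)/(-3 + W) = 2*G/(-3 + W))
Z(z, T) = 31 + T + z (Z(z, T) = (z + T) + 31 = (T + z) + 31 = 31 + T + z)
1/(Z(28, H(1, -2)) - 637) = 1/((31 + 2*(-2)/(-3 + 1) + 28) - 637) = 1/((31 + 2*(-2)/(-2) + 28) - 637) = 1/((31 + 2*(-2)*(-½) + 28) - 637) = 1/((31 + 2 + 28) - 637) = 1/(61 - 637) = 1/(-576) = -1/576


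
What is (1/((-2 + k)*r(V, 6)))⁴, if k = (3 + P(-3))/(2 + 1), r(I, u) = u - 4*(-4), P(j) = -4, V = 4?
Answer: 81/562448656 ≈ 1.4401e-7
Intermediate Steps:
r(I, u) = 16 + u (r(I, u) = u + 16 = 16 + u)
k = -⅓ (k = (3 - 4)/(2 + 1) = -1/3 = -1*⅓ = -⅓ ≈ -0.33333)
(1/((-2 + k)*r(V, 6)))⁴ = (1/((-2 - ⅓)*(16 + 6)))⁴ = (1/(-7/3*22))⁴ = (-3/7*1/22)⁴ = (-3/154)⁴ = 81/562448656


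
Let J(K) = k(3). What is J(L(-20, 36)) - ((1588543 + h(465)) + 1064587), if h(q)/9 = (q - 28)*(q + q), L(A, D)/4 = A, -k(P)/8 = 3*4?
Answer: -6310916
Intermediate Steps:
k(P) = -96 (k(P) = -24*4 = -8*12 = -96)
L(A, D) = 4*A
J(K) = -96
h(q) = 18*q*(-28 + q) (h(q) = 9*((q - 28)*(q + q)) = 9*((-28 + q)*(2*q)) = 9*(2*q*(-28 + q)) = 18*q*(-28 + q))
J(L(-20, 36)) - ((1588543 + h(465)) + 1064587) = -96 - ((1588543 + 18*465*(-28 + 465)) + 1064587) = -96 - ((1588543 + 18*465*437) + 1064587) = -96 - ((1588543 + 3657690) + 1064587) = -96 - (5246233 + 1064587) = -96 - 1*6310820 = -96 - 6310820 = -6310916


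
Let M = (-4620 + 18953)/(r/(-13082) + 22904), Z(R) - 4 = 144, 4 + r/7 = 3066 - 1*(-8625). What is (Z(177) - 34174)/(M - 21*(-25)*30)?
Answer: -164394050037/76097960138 ≈ -2.1603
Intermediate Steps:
r = 81809 (r = -28 + 7*(3066 - 1*(-8625)) = -28 + 7*(3066 + 8625) = -28 + 7*11691 = -28 + 81837 = 81809)
Z(R) = 148 (Z(R) = 4 + 144 = 148)
M = 6048526/9662849 (M = (-4620 + 18953)/(81809/(-13082) + 22904) = 14333/(81809*(-1/13082) + 22904) = 14333/(-2639/422 + 22904) = 14333/(9662849/422) = 14333*(422/9662849) = 6048526/9662849 ≈ 0.62596)
(Z(177) - 34174)/(M - 21*(-25)*30) = (148 - 34174)/(6048526/9662849 - 21*(-25)*30) = -34026/(6048526/9662849 + 525*30) = -34026/(6048526/9662849 + 15750) = -34026/152195920276/9662849 = -34026*9662849/152195920276 = -164394050037/76097960138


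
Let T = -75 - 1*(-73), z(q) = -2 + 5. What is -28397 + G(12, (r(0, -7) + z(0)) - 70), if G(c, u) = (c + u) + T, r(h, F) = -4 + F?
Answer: -28465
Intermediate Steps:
z(q) = 3
T = -2 (T = -75 + 73 = -2)
G(c, u) = -2 + c + u (G(c, u) = (c + u) - 2 = -2 + c + u)
-28397 + G(12, (r(0, -7) + z(0)) - 70) = -28397 + (-2 + 12 + (((-4 - 7) + 3) - 70)) = -28397 + (-2 + 12 + ((-11 + 3) - 70)) = -28397 + (-2 + 12 + (-8 - 70)) = -28397 + (-2 + 12 - 78) = -28397 - 68 = -28465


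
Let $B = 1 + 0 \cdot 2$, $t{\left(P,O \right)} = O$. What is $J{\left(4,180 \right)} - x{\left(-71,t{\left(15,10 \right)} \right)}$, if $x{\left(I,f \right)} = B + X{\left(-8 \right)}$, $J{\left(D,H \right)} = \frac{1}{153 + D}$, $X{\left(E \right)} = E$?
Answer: $\frac{1100}{157} \approx 7.0064$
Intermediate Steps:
$B = 1$ ($B = 1 + 0 = 1$)
$x{\left(I,f \right)} = -7$ ($x{\left(I,f \right)} = 1 - 8 = -7$)
$J{\left(4,180 \right)} - x{\left(-71,t{\left(15,10 \right)} \right)} = \frac{1}{153 + 4} - -7 = \frac{1}{157} + 7 = \frac{1100}{157}$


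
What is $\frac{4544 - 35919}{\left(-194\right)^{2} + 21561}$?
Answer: $- \frac{31375}{59197} \approx -0.53001$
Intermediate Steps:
$\frac{4544 - 35919}{\left(-194\right)^{2} + 21561} = - \frac{31375}{37636 + 21561} = - \frac{31375}{59197}$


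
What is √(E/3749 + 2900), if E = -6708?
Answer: 4*√2545897163/3749 ≈ 53.835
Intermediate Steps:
√(E/3749 + 2900) = √(-6708/3749 + 2900) = √(10865392/3749) = 4*√2545897163/3749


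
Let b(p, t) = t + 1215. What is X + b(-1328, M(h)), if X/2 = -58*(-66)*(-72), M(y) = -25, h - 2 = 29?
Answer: -550042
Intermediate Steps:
h = 31 (h = 2 + 29 = 31)
b(p, t) = 1215 + t
X = -551232 (X = 2*(-58*(-66)*(-72)) = 2*(3828*(-72)) = 2*(-275616) = -551232)
X + b(-1328, M(h)) = -551232 + (1215 - 25) = -551232 + 1190 = -550042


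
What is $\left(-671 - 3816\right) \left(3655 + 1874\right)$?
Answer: $-24808623$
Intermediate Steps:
$\left(-671 - 3816\right) \left(3655 + 1874\right) = \left(-4487\right) 5529 = -24808623$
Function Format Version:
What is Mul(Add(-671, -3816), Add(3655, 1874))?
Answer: -24808623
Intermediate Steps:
Mul(Add(-671, -3816), Add(3655, 1874)) = Mul(-4487, 5529) = -24808623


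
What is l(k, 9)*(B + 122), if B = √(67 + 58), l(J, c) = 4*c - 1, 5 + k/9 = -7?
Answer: 4270 + 175*√5 ≈ 4661.3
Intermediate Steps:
k = -108 (k = -45 + 9*(-7) = -45 - 63 = -108)
l(J, c) = -1 + 4*c
B = 5*√5 (B = √125 = 5*√5 ≈ 11.180)
l(k, 9)*(B + 122) = (-1 + 4*9)*(5*√5 + 122) = (-1 + 36)*(122 + 5*√5) = 35*(122 + 5*√5) = 4270 + 175*√5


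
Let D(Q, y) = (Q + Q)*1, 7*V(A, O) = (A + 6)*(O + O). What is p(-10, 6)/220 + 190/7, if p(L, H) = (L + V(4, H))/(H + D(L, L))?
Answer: 58515/2156 ≈ 27.141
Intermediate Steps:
V(A, O) = 2*O*(6 + A)/7 (V(A, O) = ((A + 6)*(O + O))/7 = ((6 + A)*(2*O))/7 = (2*O*(6 + A))/7 = 2*O*(6 + A)/7)
D(Q, y) = 2*Q (D(Q, y) = (2*Q)*1 = 2*Q)
p(L, H) = (L + 20*H/7)/(H + 2*L) (p(L, H) = (L + 2*H*(6 + 4)/7)/(H + 2*L) = (L + (2/7)*H*10)/(H + 2*L) = (L + 20*H/7)/(H + 2*L))
p(-10, 6)/220 + 190/7 = ((-10 + (20/7)*6)/(6 + 2*(-10)))/220 + 190/7 = ((-10 + 120/7)/(6 - 20))*(1/220) + 190*(⅐) = ((50/7)/(-14))*(1/220) + 190/7 = -1/14*50/7*(1/220) + 190/7 = -25/49*1/220 + 190/7 = -5/2156 + 190/7 = 58515/2156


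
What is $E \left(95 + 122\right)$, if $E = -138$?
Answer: $-29946$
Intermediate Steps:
$E \left(95 + 122\right) = - 138 \left(95 + 122\right) = \left(-138\right) 217 = -29946$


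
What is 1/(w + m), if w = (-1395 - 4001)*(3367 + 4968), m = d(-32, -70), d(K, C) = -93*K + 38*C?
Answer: -1/44975344 ≈ -2.2234e-8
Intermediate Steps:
m = 316 (m = -93*(-32) + 38*(-70) = 2976 - 2660 = 316)
w = -44975660 (w = -5396*8335 = -44975660)
1/(w + m) = 1/(-44975660 + 316) = 1/(-44975344) = -1/44975344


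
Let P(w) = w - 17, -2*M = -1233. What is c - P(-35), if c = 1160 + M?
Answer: 3657/2 ≈ 1828.5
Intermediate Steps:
M = 1233/2 (M = -½*(-1233) = 1233/2 ≈ 616.50)
P(w) = -17 + w
c = 3553/2 (c = 1160 + 1233/2 = 3553/2 ≈ 1776.5)
c - P(-35) = 3553/2 - (-17 - 35) = 3553/2 - 1*(-52) = 3553/2 + 52 = 3657/2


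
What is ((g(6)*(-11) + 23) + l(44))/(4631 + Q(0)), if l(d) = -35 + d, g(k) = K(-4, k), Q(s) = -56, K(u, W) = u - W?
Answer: 142/4575 ≈ 0.031038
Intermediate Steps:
g(k) = -4 - k
((g(6)*(-11) + 23) + l(44))/(4631 + Q(0)) = (((-4 - 1*6)*(-11) + 23) + (-35 + 44))/(4631 - 56) = (((-4 - 6)*(-11) + 23) + 9)/4575 = ((-10*(-11) + 23) + 9)*(1/4575) = ((110 + 23) + 9)*(1/4575) = (133 + 9)*(1/4575) = 142*(1/4575) = 142/4575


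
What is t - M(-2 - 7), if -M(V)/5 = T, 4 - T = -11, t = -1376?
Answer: -1301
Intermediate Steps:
T = 15 (T = 4 - 1*(-11) = 4 + 11 = 15)
M(V) = -75 (M(V) = -5*15 = -75)
t - M(-2 - 7) = -1376 - 1*(-75) = -1376 + 75 = -1301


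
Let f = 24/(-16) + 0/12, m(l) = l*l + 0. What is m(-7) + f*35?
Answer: -7/2 ≈ -3.5000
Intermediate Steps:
m(l) = l**2 (m(l) = l**2 + 0 = l**2)
f = -3/2 (f = 24*(-1/16) + 0*(1/12) = -3/2 + 0 = -3/2 ≈ -1.5000)
m(-7) + f*35 = (-7)**2 - 3/2*35 = 49 - 105/2 = -7/2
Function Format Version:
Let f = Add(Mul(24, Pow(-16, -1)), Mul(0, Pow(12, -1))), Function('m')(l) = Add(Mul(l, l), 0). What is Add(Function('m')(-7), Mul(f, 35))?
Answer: Rational(-7, 2) ≈ -3.5000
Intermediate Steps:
Function('m')(l) = Pow(l, 2) (Function('m')(l) = Add(Pow(l, 2), 0) = Pow(l, 2))
f = Rational(-3, 2) (f = Add(Mul(24, Rational(-1, 16)), Mul(0, Rational(1, 12))) = Add(Rational(-3, 2), 0) = Rational(-3, 2) ≈ -1.5000)
Add(Function('m')(-7), Mul(f, 35)) = Add(Pow(-7, 2), Mul(Rational(-3, 2), 35)) = Add(49, Rational(-105, 2)) = Rational(-7, 2)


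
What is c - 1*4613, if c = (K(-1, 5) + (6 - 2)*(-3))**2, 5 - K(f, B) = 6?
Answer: -4444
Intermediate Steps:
K(f, B) = -1 (K(f, B) = 5 - 1*6 = 5 - 6 = -1)
c = 169 (c = (-1 + (6 - 2)*(-3))**2 = (-1 + 4*(-3))**2 = (-1 - 12)**2 = (-13)**2 = 169)
c - 1*4613 = 169 - 1*4613 = 169 - 4613 = -4444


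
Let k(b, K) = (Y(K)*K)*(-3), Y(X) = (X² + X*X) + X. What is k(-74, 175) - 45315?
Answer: -32293440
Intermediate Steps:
Y(X) = X + 2*X² (Y(X) = (X² + X²) + X = 2*X² + X = X + 2*X²)
k(b, K) = -3*K²*(1 + 2*K) (k(b, K) = ((K*(1 + 2*K))*K)*(-3) = (K²*(1 + 2*K))*(-3) = -3*K²*(1 + 2*K))
k(-74, 175) - 45315 = 175²*(-3 - 6*175) - 45315 = 30625*(-3 - 1050) - 45315 = 30625*(-1053) - 45315 = -32248125 - 45315 = -32293440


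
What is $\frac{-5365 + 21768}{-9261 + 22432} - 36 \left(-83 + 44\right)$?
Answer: $\frac{18508487}{13171} \approx 1405.2$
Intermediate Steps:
$\frac{-5365 + 21768}{-9261 + 22432} - 36 \left(-83 + 44\right) = \frac{16403}{13171} - -1404 = 16403 \cdot \frac{1}{13171} + 1404 = \frac{16403}{13171} + 1404 = \frac{18508487}{13171}$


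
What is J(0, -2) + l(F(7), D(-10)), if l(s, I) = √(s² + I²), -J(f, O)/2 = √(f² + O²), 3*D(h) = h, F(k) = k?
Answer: -4 + √541/3 ≈ 3.7531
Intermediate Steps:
D(h) = h/3
J(f, O) = -2*√(O² + f²) (J(f, O) = -2*√(f² + O²) = -2*√(O² + f²))
l(s, I) = √(I² + s²)
J(0, -2) + l(F(7), D(-10)) = -2*√((-2)² + 0²) + √(((⅓)*(-10))² + 7²) = -2*√(4 + 0) + √((-10/3)² + 49) = -2*√4 + √(100/9 + 49) = -2*2 + √(541/9) = -4 + √541/3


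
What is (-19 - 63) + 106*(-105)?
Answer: -11212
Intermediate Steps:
(-19 - 63) + 106*(-105) = -82 - 11130 = -11212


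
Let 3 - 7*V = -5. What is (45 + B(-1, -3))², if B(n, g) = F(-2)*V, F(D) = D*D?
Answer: 120409/49 ≈ 2457.3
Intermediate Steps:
V = 8/7 (V = 3/7 - ⅐*(-5) = 3/7 + 5/7 = 8/7 ≈ 1.1429)
F(D) = D²
B(n, g) = 32/7 (B(n, g) = (-2)²*(8/7) = 4*(8/7) = 32/7)
(45 + B(-1, -3))² = (45 + 32/7)² = (347/7)² = 120409/49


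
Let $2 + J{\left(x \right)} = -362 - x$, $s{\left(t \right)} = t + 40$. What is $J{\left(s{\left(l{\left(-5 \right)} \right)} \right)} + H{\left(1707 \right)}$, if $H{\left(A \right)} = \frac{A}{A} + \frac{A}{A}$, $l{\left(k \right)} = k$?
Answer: $-397$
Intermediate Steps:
$s{\left(t \right)} = 40 + t$
$J{\left(x \right)} = -364 - x$ ($J{\left(x \right)} = -2 - \left(362 + x\right) = -364 - x$)
$H{\left(A \right)} = 2$ ($H{\left(A \right)} = 1 + 1 = 2$)
$J{\left(s{\left(l{\left(-5 \right)} \right)} \right)} + H{\left(1707 \right)} = \left(-364 - \left(40 - 5\right)\right) + 2 = \left(-364 - 35\right) + 2 = -399 + 2 = -397$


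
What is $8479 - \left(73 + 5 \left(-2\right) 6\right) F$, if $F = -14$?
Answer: $8661$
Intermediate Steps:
$8479 - \left(73 + 5 \left(-2\right) 6\right) F = 8479 - \left(73 + 5 \left(-2\right) 6\right) \left(-14\right) = 8479 - \left(73 - 60\right) \left(-14\right) = 8479 - 13 \left(-14\right) = 8479 - -182 = 8479 + 182 = 8661$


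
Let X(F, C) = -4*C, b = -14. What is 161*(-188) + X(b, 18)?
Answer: -30340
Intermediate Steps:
161*(-188) + X(b, 18) = 161*(-188) - 4*18 = -30268 - 72 = -30340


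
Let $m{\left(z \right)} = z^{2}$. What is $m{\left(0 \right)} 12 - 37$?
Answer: $-37$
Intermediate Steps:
$m{\left(0 \right)} 12 - 37 = 0^{2} \cdot 12 - 37 = 0 \cdot 12 - 37 = 0 - 37 = -37$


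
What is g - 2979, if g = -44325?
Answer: -47304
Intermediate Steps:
g - 2979 = -44325 - 2979 = -47304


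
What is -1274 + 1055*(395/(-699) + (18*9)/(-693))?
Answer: -113932337/53823 ≈ -2116.8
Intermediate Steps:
-1274 + 1055*(395/(-699) + (18*9)/(-693)) = -1274 + 1055*(395*(-1/699) + 162*(-1/693)) = -1274 + 1055*(-395/699 - 18/77) = -1274 + 1055*(-42997/53823) = -1274 - 45361835/53823 = -113932337/53823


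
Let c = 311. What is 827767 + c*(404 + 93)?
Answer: 982334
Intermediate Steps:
827767 + c*(404 + 93) = 827767 + 311*(404 + 93) = 827767 + 311*497 = 827767 + 154567 = 982334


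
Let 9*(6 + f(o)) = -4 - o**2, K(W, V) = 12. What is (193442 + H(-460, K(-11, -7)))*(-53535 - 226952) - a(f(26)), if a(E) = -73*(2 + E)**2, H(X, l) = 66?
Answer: -4396357326188/81 ≈ -5.4276e+10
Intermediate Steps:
f(o) = -58/9 - o**2/9 (f(o) = -6 + (-4 - o**2)/9 = -6 + (-4/9 - o**2/9) = -58/9 - o**2/9)
(193442 + H(-460, K(-11, -7)))*(-53535 - 226952) - a(f(26)) = (193442 + 66)*(-53535 - 226952) - (-73)*(2 + (-58/9 - 1/9*26**2))**2 = 193508*(-280487) - (-73)*(2 + (-58/9 - 1/9*676))**2 = -54276478396 - (-73)*(2 + (-58/9 - 676/9))**2 = -54276478396 - (-73)*(2 - 734/9)**2 = -54276478396 - (-73)*(-716/9)**2 = -54276478396 - (-73)*512656/81 = -54276478396 - 1*(-37423888/81) = -54276478396 + 37423888/81 = -4396357326188/81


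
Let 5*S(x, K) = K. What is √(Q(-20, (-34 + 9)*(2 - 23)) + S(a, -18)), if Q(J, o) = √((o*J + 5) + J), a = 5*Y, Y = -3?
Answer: √(-90 + 25*I*√10515)/5 ≈ 7.0358 + 7.2872*I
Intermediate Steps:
a = -15 (a = 5*(-3) = -15)
S(x, K) = K/5
Q(J, o) = √(5 + J + J*o) (Q(J, o) = √((J*o + 5) + J) = √((5 + J*o) + J) = √(5 + J + J*o))
√(Q(-20, (-34 + 9)*(2 - 23)) + S(a, -18)) = √(√(5 - 20 - 20*(-34 + 9)*(2 - 23)) + (⅕)*(-18)) = √(√(5 - 20 - (-500)*(-21)) - 18/5) = √(√(5 - 20 - 20*525) - 18/5) = √(√(5 - 20 - 10500) - 18/5) = √(√(-10515) - 18/5) = √(I*√10515 - 18/5) = √(-18/5 + I*√10515)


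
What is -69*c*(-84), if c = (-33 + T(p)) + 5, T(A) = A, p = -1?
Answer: -168084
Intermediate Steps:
c = -29 (c = (-33 - 1) + 5 = -34 + 5 = -29)
-69*c*(-84) = -69*(-29)*(-84) = 2001*(-84) = -168084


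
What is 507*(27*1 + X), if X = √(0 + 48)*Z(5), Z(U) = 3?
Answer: 13689 + 6084*√3 ≈ 24227.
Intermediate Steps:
X = 12*√3 (X = √(0 + 48)*3 = √48*3 = (4*√3)*3 = 12*√3 ≈ 20.785)
507*(27*1 + X) = 507*(27*1 + 12*√3) = 507*(27 + 12*√3) = 13689 + 6084*√3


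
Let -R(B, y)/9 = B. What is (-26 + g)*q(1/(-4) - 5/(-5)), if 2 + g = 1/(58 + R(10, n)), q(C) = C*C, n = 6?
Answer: -8073/512 ≈ -15.768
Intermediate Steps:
R(B, y) = -9*B
q(C) = C²
g = -65/32 (g = -2 + 1/(58 - 9*10) = -2 + 1/(58 - 90) = -2 + 1/(-32) = -2 - 1/32 = -65/32 ≈ -2.0313)
(-26 + g)*q(1/(-4) - 5/(-5)) = (-26 - 65/32)*(1/(-4) - 5/(-5))² = -897*(1*(-¼) - 5*(-⅕))²/32 = -897*(-¼ + 1)²/32 = -897*(¾)²/32 = -897/32*9/16 = -8073/512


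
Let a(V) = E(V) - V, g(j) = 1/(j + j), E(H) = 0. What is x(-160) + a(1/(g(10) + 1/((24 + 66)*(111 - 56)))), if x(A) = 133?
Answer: 56201/497 ≈ 113.08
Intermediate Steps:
g(j) = 1/(2*j)
a(V) = -V (a(V) = 0 - V = -V)
x(-160) + a(1/(g(10) + 1/((24 + 66)*(111 - 56)))) = 133 - 1/((½)/10 + 1/((24 + 66)*(111 - 56))) = 133 - 1/((½)*(⅒) + 1/(90*55)) = 133 - 1/(1/20 + 1/4950) = 133 - 1/497/9900 = 133 - 1*9900/497 = 133 - 9900/497 = 56201/497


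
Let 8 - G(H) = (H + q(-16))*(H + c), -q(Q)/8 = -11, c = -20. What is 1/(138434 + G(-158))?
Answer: 1/125982 ≈ 7.9376e-6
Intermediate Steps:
q(Q) = 88 (q(Q) = -8*(-11) = 88)
G(H) = 8 - (-20 + H)*(88 + H) (G(H) = 8 - (H + 88)*(H - 20) = 8 - (88 + H)*(-20 + H) = 8 - (-20 + H)*(88 + H))
1/(138434 + G(-158)) = 1/(138434 + (1768 - 1*(-158)² - 68*(-158))) = 1/(138434 + (1768 - 1*24964 + 10744)) = 1/(138434 + (1768 - 24964 + 10744)) = 1/(138434 - 12452) = 1/125982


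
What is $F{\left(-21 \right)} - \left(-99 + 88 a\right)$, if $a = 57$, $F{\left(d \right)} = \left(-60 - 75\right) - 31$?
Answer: $-5083$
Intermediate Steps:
$F{\left(d \right)} = -166$ ($F{\left(d \right)} = -135 - 31 = -166$)
$F{\left(-21 \right)} - \left(-99 + 88 a\right) = -166 - \left(-99 + 88 \cdot 57\right) = -166 - \left(-99 + 5016\right) = -166 - 4917 = -5083$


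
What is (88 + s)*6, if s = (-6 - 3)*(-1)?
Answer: 582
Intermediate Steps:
s = 9 (s = -9*(-1) = 9)
(88 + s)*6 = (88 + 9)*6 = 97*6 = 582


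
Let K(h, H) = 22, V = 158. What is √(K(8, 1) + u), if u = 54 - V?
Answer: I*√82 ≈ 9.0554*I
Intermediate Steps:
u = -104 (u = 54 - 1*158 = 54 - 158 = -104)
√(K(8, 1) + u) = √(22 - 104) = √(-82) = I*√82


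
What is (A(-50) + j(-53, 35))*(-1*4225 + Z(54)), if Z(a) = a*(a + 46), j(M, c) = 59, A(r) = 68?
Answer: 149225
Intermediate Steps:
Z(a) = a*(46 + a)
(A(-50) + j(-53, 35))*(-1*4225 + Z(54)) = (68 + 59)*(-1*4225 + 54*(46 + 54)) = 127*(-4225 + 54*100) = 127*(-4225 + 5400) = 127*1175 = 149225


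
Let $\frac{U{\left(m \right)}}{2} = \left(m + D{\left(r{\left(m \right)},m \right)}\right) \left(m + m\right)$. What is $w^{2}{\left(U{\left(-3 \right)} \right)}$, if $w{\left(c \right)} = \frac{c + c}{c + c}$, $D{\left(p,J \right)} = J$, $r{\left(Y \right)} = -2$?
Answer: $1$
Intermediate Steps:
$U{\left(m \right)} = 8 m^{2}$ ($U{\left(m \right)} = 2 \left(m + m\right) \left(m + m\right) = 2 \cdot 2 m 2 m = 2 \cdot 4 m^{2} = 8 m^{2}$)
$w{\left(c \right)} = 1$ ($w{\left(c \right)} = \frac{2 c}{2 c} = 2 c \frac{1}{2 c} = 1$)
$w^{2}{\left(U{\left(-3 \right)} \right)} = 1^{2} = 1$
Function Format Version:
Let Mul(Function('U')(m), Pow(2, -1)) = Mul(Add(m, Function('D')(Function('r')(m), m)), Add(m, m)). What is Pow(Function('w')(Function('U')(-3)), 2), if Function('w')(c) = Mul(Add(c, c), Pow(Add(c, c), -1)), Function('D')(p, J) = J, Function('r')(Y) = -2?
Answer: 1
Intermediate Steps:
Function('U')(m) = Mul(8, Pow(m, 2)) (Function('U')(m) = Mul(2, Mul(Add(m, m), Add(m, m))) = Mul(2, Mul(Mul(2, m), Mul(2, m))) = Mul(2, Mul(4, Pow(m, 2))) = Mul(8, Pow(m, 2)))
Function('w')(c) = 1 (Function('w')(c) = Mul(Mul(2, c), Pow(Mul(2, c), -1)) = Mul(Mul(2, c), Mul(Rational(1, 2), Pow(c, -1))) = 1)
Pow(Function('w')(Function('U')(-3)), 2) = Pow(1, 2) = 1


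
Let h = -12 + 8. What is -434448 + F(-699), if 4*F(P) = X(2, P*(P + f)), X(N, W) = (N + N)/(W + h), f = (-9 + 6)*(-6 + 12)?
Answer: -217736214191/501179 ≈ -4.3445e+5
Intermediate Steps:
f = -18 (f = -3*6 = -18)
h = -4
X(N, W) = 2*N/(-4 + W) (X(N, W) = (N + N)/(W - 4) = (2*N)/(-4 + W) = 2*N/(-4 + W))
F(P) = 1/(-4 + P*(-18 + P)) (F(P) = (2*2/(-4 + P*(P - 18)))/4 = (2*2/(-4 + P*(-18 + P)))/4 = (4/(-4 + P*(-18 + P)))/4 = 1/(-4 + P*(-18 + P)))
-434448 + F(-699) = -434448 + 1/(-4 - 699*(-18 - 699)) = -434448 + 1/(-4 - 699*(-717)) = -434448 + 1/(-4 + 501183) = -434448 + 1/501179 = -217736214191/501179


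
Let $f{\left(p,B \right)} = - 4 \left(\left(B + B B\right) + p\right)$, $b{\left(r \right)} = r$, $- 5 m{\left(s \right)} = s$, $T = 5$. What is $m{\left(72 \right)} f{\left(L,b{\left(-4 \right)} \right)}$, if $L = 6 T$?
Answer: $\frac{12096}{5} \approx 2419.2$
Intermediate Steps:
$m{\left(s \right)} = - \frac{s}{5}$
$L = 30$ ($L = 6 \cdot 5 = 30$)
$f{\left(p,B \right)} = - 4 B - 4 p - 4 B^{2}$ ($f{\left(p,B \right)} = - 4 \left(\left(B + B^{2}\right) + p\right) = - 4 \left(B + p + B^{2}\right) = - 4 B - 4 p - 4 B^{2}$)
$m{\left(72 \right)} f{\left(L,b{\left(-4 \right)} \right)} = \left(- \frac{1}{5}\right) 72 \left(\left(-4\right) \left(-4\right) - 120 - 4 \left(-4\right)^{2}\right) = - \frac{72 \left(16 - 120 - 64\right)}{5} = \left(- \frac{72}{5}\right) \left(-168\right) = \frac{12096}{5}$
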